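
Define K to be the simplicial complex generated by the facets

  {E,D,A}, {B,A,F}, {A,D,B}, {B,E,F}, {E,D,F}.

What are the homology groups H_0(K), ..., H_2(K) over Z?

H_0 ≅ Z,  H_1 ≅ Z,  H_2 = 0.

Take the total order A < B < D < E < F on the vertex set. Then K (dimension 2) consists of the simplices:

  0-simplices (5): A, B, D, E, F
  1-simplices (10): AB, AD, AE, AF, BD, BE, BF, DE, DF, EF
  2-simplices (5): ABD, ABF, ADE, BEF, DEF

so the chain groups are C_0 ≅ Z^5, C_1 ≅ Z^10, C_2 ≅ Z^5.

The boundary map ∂_1: C_1 → C_0 maps an edge to its endpoints' difference, ∂[p,q] = q − p.
The 5×10 boundary matrix has rank 4 and Smith normal form diag(1,1,1,1).

The boundary map ∂_2: C_2 → C_1 sends each 2-simplex [p,q,r] to [q,r] − [p,r] + [p,q]. For instance
  ∂BEF = EF − BF + BE,
  ∂ABF = BF − AF + AB.
The 10×5 boundary matrix has rank 5 and Smith normal form diag(1,1,1,1,1).

From H_k ≅ ker(∂_k) / im(∂_{k+1}) we obtain:

  H_0: rank C_0 − rank ∂_1 = 5 − 4 = 1, and the invariant factors of ∂_1 are all 1, so H_0 = Z.
  H_1: rank ker ∂_1 − rank ∂_2 = (10 − 4) − 5 = 1, and the invariant factors of ∂_2 are all 1, so H_1 = Z.
  H_2: rank ker ∂_2 − rank ∂_3 = (5 − 5) − 0 = 0, and there is no ∂_3, so H_2 = 0.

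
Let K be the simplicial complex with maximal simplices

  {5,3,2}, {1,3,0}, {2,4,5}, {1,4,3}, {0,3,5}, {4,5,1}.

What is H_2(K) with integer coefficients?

Fix the vertex order 0 < 1 < 2 < 3 < 4 < 5 and write every simplex with vertices in increasing order. Then dim K = 2 and the simplices of K are:

  0-simplices (6): [0], [1], [2], [3], [4], [5]
  1-simplices (12): [0,1], [0,3], [0,5], [1,3], [1,4], [1,5], [2,3], [2,4], [2,5], [3,4], [3,5], [4,5]
  2-simplices (6): [0,1,3], [0,3,5], [1,3,4], [1,4,5], [2,3,5], [2,4,5]

giving chain groups C_0 ≅ Z^6, C_1 ≅ Z^12, C_2 ≅ Z^6.

Boundary ∂_1: C_1 → C_0 is given by ∂[p,q] = [q] − [p].
As a 6×12 matrix over Z this has rank 5, with invariant factors (1,1,1,1,1).

Boundary ∂_2: C_2 → C_1 maps a triangle to the signed sum of its edges. For instance
  ∂[0,3,5] = [3,5] − [0,5] + [0,3],
  ∂[2,4,5] = [4,5] − [2,5] + [2,4].
As a 12×6 matrix over Z this has rank 6, with invariant factors (1,1,1,1,1,1).

Reading off H_k = ker ∂_k / im ∂_{k+1}:

  H_2: rank ker ∂_2 − rank ∂_3 = (6 − 6) − 0 = 0, and there is no ∂_3, so H_2 ≅ 0.

H_2 = 0.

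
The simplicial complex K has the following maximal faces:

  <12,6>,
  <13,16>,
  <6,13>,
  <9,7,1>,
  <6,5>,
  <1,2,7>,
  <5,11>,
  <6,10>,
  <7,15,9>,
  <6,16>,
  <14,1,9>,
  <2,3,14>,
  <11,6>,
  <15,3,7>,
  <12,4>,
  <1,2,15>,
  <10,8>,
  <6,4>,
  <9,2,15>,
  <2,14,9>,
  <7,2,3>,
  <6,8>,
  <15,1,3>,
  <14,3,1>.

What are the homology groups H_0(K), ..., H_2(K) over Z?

H_0 ≅ Z^2,  H_1 ≅ Z^4 × Z/2,  H_2 = 0.

Order the vertices as 1 < 2 < 3 < 4 < 5 < 6 < 7 < 8 < 9 < 10 < 11 < 12 < 13 < 14 < 15 < 16. Listing each simplex with vertices in this order, K has dimension 2 with simplices:

  0-simplices (16): [1], [2], [3], [4], [5], [6], [7], [8], [9], [10], [11], [12], [13], [14], [15], [16]
  1-simplices (30): (30 of them)
  2-simplices (12): [1,2,7], [1,2,15], [1,3,14], [1,3,15], [1,7,9], [1,9,14], [2,3,7], [2,3,14], [2,9,14], [2,9,15], [3,7,15], [7,9,15]

so the chain groups are C_0 ≅ Z^16, C_1 ≅ Z^30, C_2 ≅ Z^12.

Boundary ∂_1: C_1 → C_0 is given by ∂[p,q] = [q] − [p].
The 16×30 boundary matrix has rank 14 and Smith normal form diag(1,1,1,1,1,1,1,1,1,1,1,1,1,1).

∂_2: C_2 → C_1 maps a triangle to the signed sum of its edges. For instance
  ∂[1,7,9] = [7,9] − [1,9] + [1,7],
  ∂[7,9,15] = [9,15] − [7,15] + [7,9].
The 30×12 boundary matrix has rank 12 and Smith normal form diag(1,1,1,1,1,1,1,1,1,1,1,2).

Reading off H_k = ker ∂_k / im ∂_{k+1}:

  H_0: rank C_0 − rank ∂_1 = 16 − 14 = 2, and the invariant factors of ∂_1 are all 1, so H_0 ≅ Z^2.
  H_1: rank ker ∂_1 − rank ∂_2 = (30 − 14) − 12 = 4, and ∂_2 has invariant factor 2 > 1, so H_1 ≅ Z^4 × Z/2.
  H_2: rank ker ∂_2 − rank ∂_3 = (12 − 12) − 0 = 0, and there is no ∂_3, so H_2 ≅ 0.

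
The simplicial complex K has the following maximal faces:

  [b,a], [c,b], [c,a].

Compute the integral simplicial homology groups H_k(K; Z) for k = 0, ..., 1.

H_0 = Z,  H_1 = Z.

Fix the vertex order a < b < c and write every simplex with vertices in increasing order. Then dim K = 1 and the simplices of K are:

  0-simplices (3): a, b, c
  1-simplices (3): ab, ac, bc

giving chain groups C_0 ≅ Z^3, C_1 ≅ Z^3.

The boundary map ∂_1: C_1 → C_0 is given by ∂[p,q] = [q] − [p].
The 3×3 boundary matrix has rank 2 and Smith normal form diag(1,1).

Reading off H_k = ker ∂_k / im ∂_{k+1}:

  H_0: rank C_0 − rank ∂_1 = 3 − 2 = 1, and the invariant factors of ∂_1 are all 1, so H_0 = Z.
  H_1: rank ker ∂_1 − rank ∂_2 = (3 − 2) − 0 = 1, and there is no ∂_2, so H_1 = Z.

As a check, the Euler characteristic is 3 − 3 = 0, which agrees with 1 − 1 = 0.
(K is a triangulation of the circle S^1.)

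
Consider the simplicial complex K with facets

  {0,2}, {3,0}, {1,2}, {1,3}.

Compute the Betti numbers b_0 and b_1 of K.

Order the vertices as 0 < 1 < 2 < 3. Listing each simplex with vertices in this order, K has dimension 1 with simplices:

  0-simplices (4): [0], [1], [2], [3]
  1-simplices (4): [0,2], [0,3], [1,2], [1,3]

Hence C_0 ≅ Z^4, C_1 ≅ Z^4.

∂_1: C_1 → C_0 maps an edge to its endpoints' difference, ∂[p,q] = q − p.
The resulting 4×4 matrix has rank 3, and its Smith normal form has invariant factors (1,1,1).

Reading off H_k = ker ∂_k / im ∂_{k+1}:

  H_0: rank C_0 − rank ∂_1 = 4 − 3 = 1, and the invariant factors of ∂_1 are all 1, so H_0 ≅ Z.
  H_1: rank ker ∂_1 − rank ∂_2 = (4 − 3) − 0 = 1, and there is no ∂_2, so H_1 ≅ Z.

Hence the Betti numbers are b_0 = 1, b_1 = 1.

b_0 = 1, b_1 = 1.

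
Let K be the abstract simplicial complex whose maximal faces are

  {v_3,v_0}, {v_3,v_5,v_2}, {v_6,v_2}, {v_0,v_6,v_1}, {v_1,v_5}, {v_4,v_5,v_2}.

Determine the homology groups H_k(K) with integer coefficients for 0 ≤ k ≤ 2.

H_0 = Z,  H_1 = Z^2,  H_2 = 0.

Take the total order v_0 < v_1 < v_2 < v_3 < v_4 < v_5 < v_6 on the vertex set. Then K (dimension 2) consists of the simplices:

  0-simplices (7): [v_0], [v_1], [v_2], [v_3], [v_4], [v_5], [v_6]
  1-simplices (11): [v_0,v_1], [v_0,v_3], [v_0,v_6], [v_1,v_5], [v_1,v_6], [v_2,v_3], [v_2,v_4], [v_2,v_5], [v_2,v_6], [v_3,v_5], [v_4,v_5]
  2-simplices (3): [v_0,v_1,v_6], [v_2,v_3,v_5], [v_2,v_4,v_5]

giving chain groups C_0 ≅ Z^7, C_1 ≅ Z^11, C_2 ≅ Z^3.

Boundary ∂_1: C_1 → C_0 is given by ∂[p,q] = [q] − [p]. For instance
  ∂[v_2,v_6] = [v_6] − [v_2].
As a 7×11 matrix over Z this has rank 6, with invariant factors (1,1,1,1,1,1).

∂_2: C_2 → C_1 acts by ∂[p,q,r] = [q,r] − [p,r] + [p,q]. For instance
  ∂[v_2,v_3,v_5] = [v_3,v_5] − [v_2,v_5] + [v_2,v_3],
  ∂[v_0,v_1,v_6] = [v_1,v_6] − [v_0,v_6] + [v_0,v_1].
The 11×3 boundary matrix has rank 3 and Smith normal form diag(1,1,1).

Reading off H_k = ker ∂_k / im ∂_{k+1}:

  H_0: rank C_0 − rank ∂_1 = 7 − 6 = 1, and the invariant factors of ∂_1 are all 1, so H_0 ≅ Z.
  H_1: rank ker ∂_1 − rank ∂_2 = (11 − 6) − 3 = 2, and the invariant factors of ∂_2 are all 1, so H_1 ≅ Z^2.
  H_2: rank ker ∂_2 − rank ∂_3 = (3 − 3) − 0 = 0, and there is no ∂_3, so H_2 ≅ 0.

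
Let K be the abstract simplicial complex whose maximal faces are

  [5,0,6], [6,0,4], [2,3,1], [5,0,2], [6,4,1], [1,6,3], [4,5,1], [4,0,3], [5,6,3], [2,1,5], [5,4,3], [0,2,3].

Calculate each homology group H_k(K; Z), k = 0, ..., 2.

H_0 = Z,  H_1 = Z/2Z,  H_2 = 0.

Take the total order 0 < 1 < 2 < 3 < 4 < 5 < 6 on the vertex set. Then K (dimension 2) consists of the simplices:

  0-simplices (7): [0], [1], [2], [3], [4], [5], [6]
  1-simplices (18): [0,2], [0,3], [0,4], [0,5], [0,6], [1,2], [1,3], [1,4], [1,5], [1,6], [2,3], [2,5], [3,4], [3,5], [3,6], [4,5], [4,6], [5,6]
  2-simplices (12): [0,2,3], [0,2,5], [0,3,4], [0,4,6], [0,5,6], [1,2,3], [1,2,5], [1,3,6], [1,4,5], [1,4,6], [3,4,5], [3,5,6]

so the chain groups are C_0 ≅ Z^7, C_1 ≅ Z^18, C_2 ≅ Z^12.

∂_1: C_1 → C_0 maps an edge to its endpoints' difference, ∂[p,q] = q − p. For instance
  ∂[1,5] = [5] − [1].
This gives a 7×18 integer matrix of rank 6; reducing to Smith normal form yields diagonal entries (1,1,1,1,1,1).

The boundary map ∂_2: C_2 → C_1 sends each 2-simplex [p,q,r] to [q,r] − [p,r] + [p,q]. For instance
  ∂[3,4,5] = [4,5] − [3,5] + [3,4],
  ∂[1,2,3] = [2,3] − [1,3] + [1,2].
The 18×12 boundary matrix has rank 12 and Smith normal form diag(1,1,1,1,1,1,1,1,1,1,1,2).

Reading off H_k = ker ∂_k / im ∂_{k+1}:

  H_0: rank C_0 − rank ∂_1 = 7 − 6 = 1, and the invariant factors of ∂_1 are all 1, so H_0 = Z.
  H_1: rank ker ∂_1 − rank ∂_2 = (18 − 6) − 12 = 0, and ∂_2 has invariant factor 2 > 1, so H_1 = Z/2Z.
  H_2: rank ker ∂_2 − rank ∂_3 = (12 − 12) − 0 = 0, and there is no ∂_3, so H_2 = 0.

As a check, the Euler characteristic is 7 − 18 + 12 = 1, which agrees with 1 − 0 + 0 = 1.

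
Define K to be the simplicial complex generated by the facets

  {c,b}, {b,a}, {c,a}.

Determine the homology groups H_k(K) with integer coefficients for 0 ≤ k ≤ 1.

H_0 ≅ Z,  H_1 ≅ Z.

Order the vertices as a < b < c. Listing each simplex with vertices in this order, K has dimension 1 with simplices:

  0-simplices (3): a, b, c
  1-simplices (3): ab, ac, bc

giving chain groups C_0 ≅ Z^3, C_1 ≅ Z^3.

∂_1: C_1 → C_0 is given by ∂[p,q] = [q] − [p]. For instance
  ∂ac = c − a.
The resulting 3×3 matrix has rank 2, and its Smith normal form has invariant factors (1,1).

Reading off H_k = ker ∂_k / im ∂_{k+1}:

  H_0: rank C_0 − rank ∂_1 = 3 − 2 = 1, and the invariant factors of ∂_1 are all 1, so H_0 = Z.
  H_1: rank ker ∂_1 − rank ∂_2 = (3 − 2) − 0 = 1, and there is no ∂_2, so H_1 = Z.

(K is a triangulation of the circle S^1.)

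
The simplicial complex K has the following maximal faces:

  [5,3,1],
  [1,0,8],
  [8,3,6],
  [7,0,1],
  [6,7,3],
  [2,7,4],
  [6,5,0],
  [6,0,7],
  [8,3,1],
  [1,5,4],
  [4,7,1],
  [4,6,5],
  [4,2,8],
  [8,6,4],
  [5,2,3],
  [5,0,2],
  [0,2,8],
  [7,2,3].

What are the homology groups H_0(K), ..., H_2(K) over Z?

H_0 = Z,  H_1 = Z^2,  H_2 = Z.

K has 9 vertices, 27 edges, 18 triangles.
rank ∂_0 = 0, rank ∂_1 = 8 ⇒ b_0 = 9 − 0 − 8 = 1; all invariant factors of ∂_1 are 1 so no torsion. So H_0 ≅ Z.
rank ∂_1 = 8, rank ∂_2 = 17 ⇒ b_1 = 27 − 8 − 17 = 2; all invariant factors of ∂_2 are 1 so no torsion. So H_1 ≅ Z^2.
rank ∂_2 = 17, rank ∂_3 = 0 ⇒ b_2 = 18 − 17 − 0 = 1. So H_2 ≅ Z.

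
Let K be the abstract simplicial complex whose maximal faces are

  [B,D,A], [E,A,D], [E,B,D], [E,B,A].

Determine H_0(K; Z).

Take the total order A < B < D < E on the vertex set. Then K (dimension 2) consists of the simplices:

  0-simplices (4): A, B, D, E
  1-simplices (6): AB, AD, AE, BD, BE, DE
  2-simplices (4): ABD, ABE, ADE, BDE

giving chain groups C_0 ≅ Z^4, C_1 ≅ Z^6, C_2 ≅ Z^4.

The boundary map ∂_1: C_1 → C_0 sends each edge [p,q] (with p < q) to q − p.
The resulting 4×6 matrix has rank 3, and its Smith normal form has invariant factors (1,1,1).

∂_2: C_2 → C_1 sends each 2-simplex [p,q,r] to [q,r] − [p,r] + [p,q]. For instance
  ∂ABD = BD − AD + AB,
  ∂ADE = DE − AE + AD.
As a 6×4 matrix over Z this has rank 3, with invariant factors (1,1,1).

Reading off H_k = ker ∂_k / im ∂_{k+1}:

  H_0: rank C_0 − rank ∂_1 = 4 − 3 = 1, and the invariant factors of ∂_1 are all 1, so H_0 = Z.

H_0 ≅ Z.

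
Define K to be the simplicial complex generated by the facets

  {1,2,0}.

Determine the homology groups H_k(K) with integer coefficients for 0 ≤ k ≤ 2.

K has 3 vertices, 3 edges, 1 triangle.
rank ∂_0 = 0, rank ∂_1 = 2 ⇒ b_0 = 3 − 0 − 2 = 1; all invariant factors of ∂_1 are 1 so no torsion. So H_0 ≅ Z.
rank ∂_1 = 2, rank ∂_2 = 1 ⇒ b_1 = 3 − 2 − 1 = 0; all invariant factors of ∂_2 are 1 so no torsion. So H_1 ≅ 0.
rank ∂_2 = 1, rank ∂_3 = 0 ⇒ b_2 = 1 − 1 − 0 = 0. So H_2 ≅ 0.

H_0 = Z,  H_1 = 0,  H_2 = 0.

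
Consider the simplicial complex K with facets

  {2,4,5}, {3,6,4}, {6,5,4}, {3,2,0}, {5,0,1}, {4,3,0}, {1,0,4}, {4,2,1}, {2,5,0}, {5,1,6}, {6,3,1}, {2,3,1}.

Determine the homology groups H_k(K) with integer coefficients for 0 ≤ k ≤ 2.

H_0 = Z,  H_1 = Z/2,  H_2 = 0.

We work with the vertex ordering 0 < 1 < 2 < 3 < 4 < 5 < 6. The simplices of K, each written with vertices in increasing order, are:

  0-simplices (7): [0], [1], [2], [3], [4], [5], [6]
  1-simplices (18): [0,1], [0,2], [0,3], [0,4], [0,5], [1,2], [1,3], [1,4], [1,5], [1,6], [2,3], [2,4], [2,5], [3,4], [3,6], [4,5], [4,6], [5,6]
  2-simplices (12): [0,1,4], [0,1,5], [0,2,3], [0,2,5], [0,3,4], [1,2,3], [1,2,4], [1,3,6], [1,5,6], [2,4,5], [3,4,6], [4,5,6]

so the chain groups are C_0 ≅ Z^7, C_1 ≅ Z^18, C_2 ≅ Z^12.

∂_1: C_1 → C_0 maps an edge to its endpoints' difference, ∂[p,q] = q − p.
This gives a 7×18 integer matrix of rank 6; reducing to Smith normal form yields diagonal entries (1,1,1,1,1,1).

Boundary ∂_2: C_2 → C_1 acts by ∂[p,q,r] = [q,r] − [p,r] + [p,q]. For instance
  ∂[1,2,4] = [2,4] − [1,4] + [1,2],
  ∂[1,2,3] = [2,3] − [1,3] + [1,2].
As a 18×12 matrix over Z this has rank 12, with invariant factors (1,1,1,1,1,1,1,1,1,1,1,2).

From H_k ≅ ker(∂_k) / im(∂_{k+1}) we obtain:

  H_0: rank C_0 − rank ∂_1 = 7 − 6 = 1, and the invariant factors of ∂_1 are all 1, so H_0 ≅ Z.
  H_1: rank ker ∂_1 − rank ∂_2 = (18 − 6) − 12 = 0, and ∂_2 has invariant factor 2 > 1, so H_1 ≅ Z/2.
  H_2: rank ker ∂_2 − rank ∂_3 = (12 − 12) − 0 = 0, and there is no ∂_3, so H_2 ≅ 0.

(K is a triangulation of the real projective plane RP^2.)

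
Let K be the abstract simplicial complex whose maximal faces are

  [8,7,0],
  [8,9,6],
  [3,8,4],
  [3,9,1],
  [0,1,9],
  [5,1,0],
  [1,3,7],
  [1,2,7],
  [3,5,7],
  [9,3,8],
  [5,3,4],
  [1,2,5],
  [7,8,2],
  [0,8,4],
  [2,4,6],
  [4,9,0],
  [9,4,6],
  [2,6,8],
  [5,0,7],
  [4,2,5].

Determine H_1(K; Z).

H_1 ≅ Z ⊕ Z/2Z.

Order the vertices as 0 < 1 < 2 < 3 < 4 < 5 < 6 < 7 < 8 < 9. Listing each simplex with vertices in this order, K has dimension 2 with simplices:

  0-simplices (10): [0], [1], [2], [3], [4], [5], [6], [7], [8], [9]
  1-simplices (30): (30 of them)
  2-simplices (20): (20 of them)

giving chain groups C_0 ≅ Z^10, C_1 ≅ Z^30, C_2 ≅ Z^20.

The boundary map ∂_1: C_1 → C_0 maps an edge to its endpoints' difference, ∂[p,q] = q − p. For instance
  ∂[1,9] = [9] − [1].
The 10×30 boundary matrix has rank 9 and Smith normal form diag(1,1,1,1,1,1,1,1,1).

The boundary map ∂_2: C_2 → C_1 maps a triangle to the signed sum of its edges. For instance
  ∂[6,8,9] = [8,9] − [6,9] + [6,8],
  ∂[4,6,9] = [6,9] − [4,9] + [4,6].
The 30×20 boundary matrix has rank 20 and Smith normal form diag(1,1,1,1,1,1,1,1,1,1,1,1,1,1,1,1,1,1,1,2).

Computing H_k = (kernel of ∂_k) / (image of ∂_{k+1}):

  H_1: rank ker ∂_1 − rank ∂_2 = (30 − 9) − 20 = 1, and ∂_2 has invariant factor 2 > 1, so H_1 = Z ⊕ Z/2Z.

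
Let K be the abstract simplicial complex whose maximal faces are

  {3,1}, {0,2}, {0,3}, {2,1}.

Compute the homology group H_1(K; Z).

H_1 = Z.

We work with the vertex ordering 0 < 1 < 2 < 3. The simplices of K, each written with vertices in increasing order, are:

  0-simplices (4): [0], [1], [2], [3]
  1-simplices (4): [0,2], [0,3], [1,2], [1,3]

giving chain groups C_0 ≅ Z^4, C_1 ≅ Z^4.

Boundary ∂_1: C_1 → C_0 is given by ∂[p,q] = [q] − [p]. For instance
  ∂[1,3] = [3] − [1].
The 4×4 boundary matrix has rank 3 and Smith normal form diag(1,1,1).

From H_k ≅ ker(∂_k) / im(∂_{k+1}) we obtain:

  H_1: rank ker ∂_1 − rank ∂_2 = (4 − 3) − 0 = 1, and there is no ∂_2, so H_1 ≅ Z.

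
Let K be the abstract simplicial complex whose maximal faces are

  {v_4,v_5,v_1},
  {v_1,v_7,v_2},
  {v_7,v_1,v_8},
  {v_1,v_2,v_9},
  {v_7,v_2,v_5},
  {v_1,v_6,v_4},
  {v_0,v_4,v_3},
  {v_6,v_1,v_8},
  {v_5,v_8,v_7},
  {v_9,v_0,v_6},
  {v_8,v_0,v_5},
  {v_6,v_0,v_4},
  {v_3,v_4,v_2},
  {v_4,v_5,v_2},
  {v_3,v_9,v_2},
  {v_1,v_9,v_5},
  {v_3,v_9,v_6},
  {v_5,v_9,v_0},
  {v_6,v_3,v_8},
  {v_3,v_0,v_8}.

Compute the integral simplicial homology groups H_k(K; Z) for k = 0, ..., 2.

Take the total order v_0 < v_1 < v_2 < v_3 < v_4 < v_5 < v_6 < v_7 < v_8 < v_9 on the vertex set. Then K (dimension 2) consists of the simplices:

  0-simplices (10): [v_0], [v_1], [v_2], [v_3], [v_4], [v_5], [v_6], [v_7], [v_8], [v_9]
  1-simplices (30): (30 of them)
  2-simplices (20): (20 of them)

giving chain groups C_0 ≅ Z^10, C_1 ≅ Z^30, C_2 ≅ Z^20.

The boundary map ∂_1: C_1 → C_0 is given by ∂[p,q] = [q] − [p]. For instance
  ∂[v_3,v_9] = [v_9] − [v_3].
As a 10×30 matrix over Z this has rank 9, with invariant factors (1,1,1,1,1,1,1,1,1).

∂_2: C_2 → C_1 acts by ∂[p,q,r] = [q,r] − [p,r] + [p,q]. For instance
  ∂[v_0,v_5,v_9] = [v_5,v_9] − [v_0,v_9] + [v_0,v_5],
  ∂[v_0,v_5,v_8] = [v_5,v_8] − [v_0,v_8] + [v_0,v_5].
The resulting 30×20 matrix has rank 20, and its Smith normal form has invariant factors (1,1,1,1,1,1,1,1,1,1,1,1,1,1,1,1,1,1,1,2).

Now H_k = ker ∂_k / im ∂_{k+1}, so:

  H_0: rank C_0 − rank ∂_1 = 10 − 9 = 1, and the invariant factors of ∂_1 are all 1, so H_0 ≅ Z.
  H_1: rank ker ∂_1 − rank ∂_2 = (30 − 9) − 20 = 1, and ∂_2 has invariant factor 2 > 1, so H_1 ≅ Z ⊕ Z/2.
  H_2: rank ker ∂_2 − rank ∂_3 = (20 − 20) − 0 = 0, and there is no ∂_3, so H_2 ≅ 0.

H_0 = Z,  H_1 = Z ⊕ Z/2,  H_2 = 0.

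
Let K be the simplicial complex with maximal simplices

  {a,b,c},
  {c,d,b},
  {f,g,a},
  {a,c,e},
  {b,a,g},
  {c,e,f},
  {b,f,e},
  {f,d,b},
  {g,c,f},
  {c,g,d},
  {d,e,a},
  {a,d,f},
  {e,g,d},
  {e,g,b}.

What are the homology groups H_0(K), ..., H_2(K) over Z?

K has 7 vertices, 21 edges, 14 triangles.
rank ∂_0 = 0, rank ∂_1 = 6 ⇒ b_0 = 7 − 0 − 6 = 1; all invariant factors of ∂_1 are 1 so no torsion. So H_0 ≅ Z.
rank ∂_1 = 6, rank ∂_2 = 13 ⇒ b_1 = 21 − 6 − 13 = 2; all invariant factors of ∂_2 are 1 so no torsion. So H_1 ≅ Z^2.
rank ∂_2 = 13, rank ∂_3 = 0 ⇒ b_2 = 14 − 13 − 0 = 1. So H_2 ≅ Z.

H_0 = Z,  H_1 = Z^2,  H_2 = Z.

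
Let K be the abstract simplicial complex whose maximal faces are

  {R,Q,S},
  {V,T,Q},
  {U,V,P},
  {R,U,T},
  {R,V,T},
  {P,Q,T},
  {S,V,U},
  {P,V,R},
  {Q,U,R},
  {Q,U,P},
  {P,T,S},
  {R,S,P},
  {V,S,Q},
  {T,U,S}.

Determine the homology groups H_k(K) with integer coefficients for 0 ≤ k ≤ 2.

K has 7 vertices, 21 edges, 14 triangles.
rank ∂_0 = 0, rank ∂_1 = 6 ⇒ b_0 = 7 − 0 − 6 = 1; all invariant factors of ∂_1 are 1 so no torsion. So H_0 ≅ Z.
rank ∂_1 = 6, rank ∂_2 = 13 ⇒ b_1 = 21 − 6 − 13 = 2; all invariant factors of ∂_2 are 1 so no torsion. So H_1 ≅ Z^2.
rank ∂_2 = 13, rank ∂_3 = 0 ⇒ b_2 = 14 − 13 − 0 = 1. So H_2 ≅ Z.

H_0 ≅ Z,  H_1 ≅ Z^2,  H_2 ≅ Z.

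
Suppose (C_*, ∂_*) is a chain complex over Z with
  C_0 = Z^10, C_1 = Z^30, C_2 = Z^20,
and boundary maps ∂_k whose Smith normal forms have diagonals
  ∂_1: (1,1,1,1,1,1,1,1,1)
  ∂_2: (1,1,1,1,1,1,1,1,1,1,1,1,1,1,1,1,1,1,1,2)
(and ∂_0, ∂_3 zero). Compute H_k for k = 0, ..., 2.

H_0: b_0 = 10 − 0 − 9 = 1; torsion from ∂_1 factors > 1: none. So H_0 ≅ Z.
H_1: b_1 = 30 − 9 − 20 = 1; torsion from ∂_2 factors > 1: [2]. So H_1 ≅ Z ⊕ Z/2Z.
H_2: b_2 = 20 − 20 − 0 = 0; torsion from ∂_3 factors > 1: none. So H_2 ≅ 0.

H_0 ≅ Z,  H_1 ≅ Z ⊕ Z/2Z,  H_2 = 0.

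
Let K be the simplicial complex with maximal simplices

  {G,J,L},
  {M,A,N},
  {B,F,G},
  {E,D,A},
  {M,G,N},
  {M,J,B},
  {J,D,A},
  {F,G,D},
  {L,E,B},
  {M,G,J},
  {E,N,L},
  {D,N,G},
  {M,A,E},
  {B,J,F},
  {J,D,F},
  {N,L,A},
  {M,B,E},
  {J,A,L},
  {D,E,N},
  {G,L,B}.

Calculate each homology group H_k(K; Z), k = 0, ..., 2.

Take the total order A < B < D < E < F < G < J < L < M < N on the vertex set. Then K (dimension 2) consists of the simplices:

  0-simplices (10): A, B, D, E, F, G, J, L, M, N
  1-simplices (30): AD, AE, AJ, AL, AM, AN, BE, BF, BG, BJ, BL, BM, DE, DF, DG, DJ, DN, EL, EM, EN, FG, FJ, GJ, GL, GM, GN, JL, JM, LN, MN
  2-simplices (20): ADE, ADJ, AEM, AJL, ALN, AMN, BEL, BEM, BFG, BFJ, BGL, BJM, DEN, DFG, DFJ, DGN, ELN, GJL, GJM, GMN

giving chain groups C_0 ≅ Z^10, C_1 ≅ Z^30, C_2 ≅ Z^20.

∂_1: C_1 → C_0 sends each edge [p,q] (with p < q) to q − p. For instance
  ∂BE = E − B.
The resulting 10×30 matrix has rank 9, and its Smith normal form has invariant factors (1,1,1,1,1,1,1,1,1).

∂_2: C_2 → C_1 sends each 2-simplex [p,q,r] to [q,r] − [p,r] + [p,q]. For instance
  ∂AEM = EM − AM + AE,
  ∂BGL = GL − BL + BG.
This gives a 30×20 integer matrix of rank 20; reducing to Smith normal form yields diagonal entries (1,1,1,1,1,1,1,1,1,1,1,1,1,1,1,1,1,1,1,2).

From H_k ≅ ker(∂_k) / im(∂_{k+1}) we obtain:

  H_0: rank C_0 − rank ∂_1 = 10 − 9 = 1, and the invariant factors of ∂_1 are all 1, so H_0 ≅ Z.
  H_1: rank ker ∂_1 − rank ∂_2 = (30 − 9) − 20 = 1, and ∂_2 has invariant factor 2 > 1, so H_1 ≅ Z ⊕ Z/2Z.
  H_2: rank ker ∂_2 − rank ∂_3 = (20 − 20) − 0 = 0, and there is no ∂_3, so H_2 ≅ 0.

As a check, the Euler characteristic is 10 − 30 + 20 = 0, which agrees with 1 − 1 + 0 = 0.

H_0 = Z,  H_1 = Z ⊕ Z/2Z,  H_2 = 0.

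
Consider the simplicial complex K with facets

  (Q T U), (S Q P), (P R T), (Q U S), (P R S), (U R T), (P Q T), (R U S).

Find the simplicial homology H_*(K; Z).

H_0 = Z,  H_1 = 0,  H_2 = Z.

Fix the vertex order P < Q < R < S < T < U and write every simplex with vertices in increasing order. Then dim K = 2 and the simplices of K are:

  0-simplices (6): P, Q, R, S, T, U
  1-simplices (12): PQ, PR, PS, PT, QS, QT, QU, RS, RT, RU, SU, TU
  2-simplices (8): PQS, PQT, PRS, PRT, QSU, QTU, RSU, RTU

so the chain groups are C_0 ≅ Z^6, C_1 ≅ Z^12, C_2 ≅ Z^8.

The boundary map ∂_1: C_1 → C_0 is given by ∂[p,q] = [q] − [p]. For instance
  ∂SU = U − S.
The resulting 6×12 matrix has rank 5, and its Smith normal form has invariant factors (1,1,1,1,1).

∂_2: C_2 → C_1 sends each 2-simplex [p,q,r] to [q,r] − [p,r] + [p,q]. For instance
  ∂RSU = SU − RU + RS,
  ∂RTU = TU − RU + RT.
This gives a 12×8 integer matrix of rank 7; reducing to Smith normal form yields diagonal entries (1,1,1,1,1,1,1).

Reading off H_k = ker ∂_k / im ∂_{k+1}:

  H_0: rank C_0 − rank ∂_1 = 6 − 5 = 1, and the invariant factors of ∂_1 are all 1, so H_0 ≅ Z.
  H_1: rank ker ∂_1 − rank ∂_2 = (12 − 5) − 7 = 0, and the invariant factors of ∂_2 are all 1, so H_1 ≅ 0.
  H_2: rank ker ∂_2 − rank ∂_3 = (8 − 7) − 0 = 1, and there is no ∂_3, so H_2 ≅ Z.

(K is a triangulation of the 2-sphere S^2.)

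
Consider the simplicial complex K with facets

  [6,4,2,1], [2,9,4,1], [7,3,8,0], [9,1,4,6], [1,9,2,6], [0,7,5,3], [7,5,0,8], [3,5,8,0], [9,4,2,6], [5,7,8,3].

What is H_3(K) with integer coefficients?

H_3 = Z^2.

Fix the vertex order 0 < 1 < 2 < 3 < 4 < 5 < 6 < 7 < 8 < 9 and write every simplex with vertices in increasing order. Then dim K = 3 and the simplices of K are:

  0-simplices (10): [0], [1], [2], [3], [4], [5], [6], [7], [8], [9]
  1-simplices (20): [0,3], [0,5], [0,7], [0,8], [1,2], [1,4], [1,6], [1,9], [2,4], [2,6], [2,9], [3,5], [3,7], [3,8], [4,6], [4,9], [5,7], [5,8], [6,9], [7,8]
  2-simplices (20): (20 of them)
  3-simplices (10): [0,3,5,7], [0,3,5,8], [0,3,7,8], [0,5,7,8], [1,2,4,6], [1,2,4,9], [1,2,6,9], [1,4,6,9], [2,4,6,9], [3,5,7,8]

so the chain groups are C_0 ≅ Z^10, C_1 ≅ Z^20, C_2 ≅ Z^20, C_3 ≅ Z^10.

The boundary map ∂_1: C_1 → C_0 is given by ∂[p,q] = [q] − [p].
As a 10×20 matrix over Z this has rank 8, with invariant factors (1,1,1,1,1,1,1,1).

Boundary ∂_2: C_2 → C_1 maps a triangle to the signed sum of its edges. For instance
  ∂[0,5,7] = [5,7] − [0,7] + [0,5],
  ∂[3,7,8] = [7,8] − [3,8] + [3,7].
The resulting 20×20 matrix has rank 12, and its Smith normal form has invariant factors (1,1,1,1,1,1,1,1,1,1,1,1).

∂_3: C_3 → C_2 sends each 3-simplex σ to the alternating sum Σ_i (−1)^i (σ with its i-th vertex removed). For instance
  ∂[1,2,4,9] = [2,4,9] − [1,4,9] + [1,2,9] − [1,2,4],
  ∂[2,4,6,9] = [4,6,9] − [2,6,9] + [2,4,9] − [2,4,6].
As a 20×10 matrix over Z this has rank 8, with invariant factors (1,1,1,1,1,1,1,1).

Reading off H_k = ker ∂_k / im ∂_{k+1}:

  H_3: rank ker ∂_3 − rank ∂_4 = (10 − 8) − 0 = 2, and there is no ∂_4, so H_3 = Z^2.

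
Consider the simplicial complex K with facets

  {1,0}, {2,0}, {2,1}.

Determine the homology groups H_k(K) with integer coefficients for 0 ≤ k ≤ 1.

H_0 ≅ Z,  H_1 ≅ Z.

Fix the vertex order 0 < 1 < 2 and write every simplex with vertices in increasing order. Then dim K = 1 and the simplices of K are:

  0-simplices (3): [0], [1], [2]
  1-simplices (3): [0,1], [0,2], [1,2]

giving chain groups C_0 ≅ Z^3, C_1 ≅ Z^3.

Boundary ∂_1: C_1 → C_0 is given by ∂[p,q] = [q] − [p].
The resulting 3×3 matrix has rank 2, and its Smith normal form has invariant factors (1,1).

Now H_k = ker ∂_k / im ∂_{k+1}, so:

  H_0: rank C_0 − rank ∂_1 = 3 − 2 = 1, and the invariant factors of ∂_1 are all 1, so H_0 = Z.
  H_1: rank ker ∂_1 − rank ∂_2 = (3 − 2) − 0 = 1, and there is no ∂_2, so H_1 = Z.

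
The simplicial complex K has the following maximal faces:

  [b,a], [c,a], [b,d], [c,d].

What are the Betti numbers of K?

Order the vertices as a < b < c < d. Listing each simplex with vertices in this order, K has dimension 1 with simplices:

  0-simplices (4): a, b, c, d
  1-simplices (4): ab, ac, bd, cd

Hence C_0 ≅ Z^4, C_1 ≅ Z^4.

Boundary ∂_1: C_1 → C_0 is given by ∂[p,q] = [q] − [p].
The 4×4 boundary matrix has rank 3 and Smith normal form diag(1,1,1).

Computing H_k = (kernel of ∂_k) / (image of ∂_{k+1}):

  H_0: rank C_0 − rank ∂_1 = 4 − 3 = 1, and the invariant factors of ∂_1 are all 1, so H_0 ≅ Z.
  H_1: rank ker ∂_1 − rank ∂_2 = (4 − 3) − 0 = 1, and there is no ∂_2, so H_1 ≅ Z.

Hence the Betti numbers are b_0 = 1, b_1 = 1.

b_0 = 1, b_1 = 1.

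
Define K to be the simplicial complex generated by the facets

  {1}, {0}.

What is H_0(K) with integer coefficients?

Fix the vertex order 0 < 1 and write every simplex with vertices in increasing order. Then dim K = 0 and the simplices of K are:

  0-simplices (2): [0], [1]

Hence C_0 ≅ Z^2.

Now H_k = ker ∂_k / im ∂_{k+1}, so:

  H_0: rank C_0 − rank ∂_1 = 2 − 0 = 2, and there is no ∂_1, so H_0 ≅ Z^2.

H_0 = Z^2.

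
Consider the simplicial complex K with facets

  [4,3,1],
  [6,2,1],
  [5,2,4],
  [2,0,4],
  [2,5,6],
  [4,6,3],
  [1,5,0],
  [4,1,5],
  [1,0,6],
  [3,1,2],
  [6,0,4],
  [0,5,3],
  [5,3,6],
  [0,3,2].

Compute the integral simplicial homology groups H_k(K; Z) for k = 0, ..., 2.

H_0 = Z,  H_1 = Z^2,  H_2 = Z.

Order the vertices as 0 < 1 < 2 < 3 < 4 < 5 < 6. Listing each simplex with vertices in this order, K has dimension 2 with simplices:

  0-simplices (7): [0], [1], [2], [3], [4], [5], [6]
  1-simplices (21): [0,1], [0,2], [0,3], [0,4], [0,5], [0,6], [1,2], [1,3], [1,4], [1,5], [1,6], [2,3], [2,4], [2,5], [2,6], [3,4], [3,5], [3,6], [4,5], [4,6], [5,6]
  2-simplices (14): [0,1,5], [0,1,6], [0,2,3], [0,2,4], [0,3,5], [0,4,6], [1,2,3], [1,2,6], [1,3,4], [1,4,5], [2,4,5], [2,5,6], [3,4,6], [3,5,6]

so the chain groups are C_0 ≅ Z^7, C_1 ≅ Z^21, C_2 ≅ Z^14.

Boundary ∂_1: C_1 → C_0 sends each edge [p,q] (with p < q) to q − p.
This gives a 7×21 integer matrix of rank 6; reducing to Smith normal form yields diagonal entries (1,1,1,1,1,1).

∂_2: C_2 → C_1 acts by ∂[p,q,r] = [q,r] − [p,r] + [p,q]. For instance
  ∂[3,4,6] = [4,6] − [3,6] + [3,4],
  ∂[0,1,6] = [1,6] − [0,6] + [0,1].
The 21×14 boundary matrix has rank 13 and Smith normal form diag(1,1,1,1,1,1,1,1,1,1,1,1,1).

Reading off H_k = ker ∂_k / im ∂_{k+1}:

  H_0: rank C_0 − rank ∂_1 = 7 − 6 = 1, and the invariant factors of ∂_1 are all 1, so H_0 ≅ Z.
  H_1: rank ker ∂_1 − rank ∂_2 = (21 − 6) − 13 = 2, and the invariant factors of ∂_2 are all 1, so H_1 ≅ Z^2.
  H_2: rank ker ∂_2 − rank ∂_3 = (14 − 13) − 0 = 1, and there is no ∂_3, so H_2 ≅ Z.

As a check, the Euler characteristic is 7 − 21 + 14 = 0, which agrees with 1 − 2 + 1 = 0.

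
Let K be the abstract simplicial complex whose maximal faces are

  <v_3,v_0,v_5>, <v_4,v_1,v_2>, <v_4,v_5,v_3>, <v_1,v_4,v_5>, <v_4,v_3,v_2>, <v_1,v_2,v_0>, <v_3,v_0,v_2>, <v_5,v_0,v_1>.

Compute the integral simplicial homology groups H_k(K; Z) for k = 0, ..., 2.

K has 6 vertices, 12 edges, 8 triangles.
rank ∂_0 = 0, rank ∂_1 = 5 ⇒ b_0 = 6 − 0 − 5 = 1; all invariant factors of ∂_1 are 1 so no torsion. So H_0 = Z.
rank ∂_1 = 5, rank ∂_2 = 7 ⇒ b_1 = 12 − 5 − 7 = 0; all invariant factors of ∂_2 are 1 so no torsion. So H_1 = 0.
rank ∂_2 = 7, rank ∂_3 = 0 ⇒ b_2 = 8 − 7 − 0 = 1. So H_2 = Z.

H_0 ≅ Z,  H_1 = 0,  H_2 ≅ Z.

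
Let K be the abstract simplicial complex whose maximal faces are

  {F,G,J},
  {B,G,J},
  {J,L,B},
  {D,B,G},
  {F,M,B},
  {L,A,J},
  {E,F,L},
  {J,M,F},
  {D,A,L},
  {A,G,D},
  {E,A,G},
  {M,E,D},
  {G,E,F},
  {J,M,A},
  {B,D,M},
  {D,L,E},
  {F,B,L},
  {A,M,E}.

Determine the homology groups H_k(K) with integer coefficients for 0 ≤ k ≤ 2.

Fix the vertex order A < B < D < E < F < G < J < L < M and write every simplex with vertices in increasing order. Then dim K = 2 and the simplices of K are:

  0-simplices (9): A, B, D, E, F, G, J, L, M
  1-simplices (27): AD, AE, AG, AJ, AL, AM, BD, BF, BG, BJ, BL, BM, DE, DG, DL, DM, EF, EG, EL, EM, FG, FJ, FL, FM, GJ, JL, JM
  2-simplices (18): ADG, ADL, AEG, AEM, AJL, AJM, BDG, BDM, BFL, BFM, BGJ, BJL, DEL, DEM, EFG, EFL, FGJ, FJM

so the chain groups are C_0 ≅ Z^9, C_1 ≅ Z^27, C_2 ≅ Z^18.

Boundary ∂_1: C_1 → C_0 is given by ∂[p,q] = [q] − [p]. For instance
  ∂AJ = J − A.
As a 9×27 matrix over Z this has rank 8, with invariant factors (1,1,1,1,1,1,1,1).

Boundary ∂_2: C_2 → C_1 maps a triangle to the signed sum of its edges. For instance
  ∂BDG = DG − BG + BD,
  ∂FGJ = GJ − FJ + FG.
As a 27×18 matrix over Z this has rank 18, with invariant factors (1,1,1,1,1,1,1,1,1,1,1,1,1,1,1,1,1,2).

From H_k ≅ ker(∂_k) / im(∂_{k+1}) we obtain:

  H_0: rank C_0 − rank ∂_1 = 9 − 8 = 1, and the invariant factors of ∂_1 are all 1, so H_0 = Z.
  H_1: rank ker ∂_1 − rank ∂_2 = (27 − 8) − 18 = 1, and ∂_2 has invariant factor 2 > 1, so H_1 = Z ⊕ Z_2.
  H_2: rank ker ∂_2 − rank ∂_3 = (18 − 18) − 0 = 0, and there is no ∂_3, so H_2 = 0.

H_0 ≅ Z,  H_1 ≅ Z ⊕ Z_2,  H_2 = 0.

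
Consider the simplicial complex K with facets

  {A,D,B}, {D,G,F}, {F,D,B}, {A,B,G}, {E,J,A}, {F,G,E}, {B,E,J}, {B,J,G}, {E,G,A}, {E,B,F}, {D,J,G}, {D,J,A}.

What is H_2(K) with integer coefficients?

H_2 = 0.

We work with the vertex ordering A < B < D < E < F < G < J. The simplices of K, each written with vertices in increasing order, are:

  0-simplices (7): A, B, D, E, F, G, J
  1-simplices (18): AB, AD, AE, AG, AJ, BD, BE, BF, BG, BJ, DF, DG, DJ, EF, EG, EJ, FG, GJ
  2-simplices (12): ABD, ABG, ADJ, AEG, AEJ, BDF, BEF, BEJ, BGJ, DFG, DGJ, EFG

Hence C_0 ≅ Z^7, C_1 ≅ Z^18, C_2 ≅ Z^12.

The boundary map ∂_1: C_1 → C_0 maps an edge to its endpoints' difference, ∂[p,q] = q − p. For instance
  ∂DJ = J − D.
This gives a 7×18 integer matrix of rank 6; reducing to Smith normal form yields diagonal entries (1,1,1,1,1,1).

∂_2: C_2 → C_1 maps a triangle to the signed sum of its edges. For instance
  ∂EFG = FG − EG + EF,
  ∂BEJ = EJ − BJ + BE.
As a 18×12 matrix over Z this has rank 12, with invariant factors (1,1,1,1,1,1,1,1,1,1,1,2).

Computing H_k = (kernel of ∂_k) / (image of ∂_{k+1}):

  H_2: rank ker ∂_2 − rank ∂_3 = (12 − 12) − 0 = 0, and there is no ∂_3, so H_2 = 0.

(K is a triangulation of the real projective plane RP^2.)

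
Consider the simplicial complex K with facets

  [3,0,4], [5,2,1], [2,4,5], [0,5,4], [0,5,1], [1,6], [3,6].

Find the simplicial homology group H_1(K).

Take the total order 0 < 1 < 2 < 3 < 4 < 5 < 6 on the vertex set. Then K (dimension 2) consists of the simplices:

  0-simplices (7): [0], [1], [2], [3], [4], [5], [6]
  1-simplices (12): [0,1], [0,3], [0,4], [0,5], [1,2], [1,5], [1,6], [2,4], [2,5], [3,4], [3,6], [4,5]
  2-simplices (5): [0,1,5], [0,3,4], [0,4,5], [1,2,5], [2,4,5]

Hence C_0 ≅ Z^7, C_1 ≅ Z^12, C_2 ≅ Z^5.

The boundary map ∂_1: C_1 → C_0 sends each edge [p,q] (with p < q) to q − p.
This gives a 7×12 integer matrix of rank 6; reducing to Smith normal form yields diagonal entries (1,1,1,1,1,1).

The boundary map ∂_2: C_2 → C_1 sends each 2-simplex [p,q,r] to [q,r] − [p,r] + [p,q]. For instance
  ∂[0,4,5] = [4,5] − [0,5] + [0,4],
  ∂[2,4,5] = [4,5] − [2,5] + [2,4].
The resulting 12×5 matrix has rank 5, and its Smith normal form has invariant factors (1,1,1,1,1).

Now H_k = ker ∂_k / im ∂_{k+1}, so:

  H_1: rank ker ∂_1 − rank ∂_2 = (12 − 6) − 5 = 1, and the invariant factors of ∂_2 are all 1, so H_1 ≅ Z.

H_1 = Z.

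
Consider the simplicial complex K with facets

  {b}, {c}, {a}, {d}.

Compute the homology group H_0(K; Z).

H_0 = Z^4.

K has 4 vertices.
rank ∂_0 = 0, rank ∂_1 = 0 ⇒ b_0 = 4 − 0 − 0 = 4. So H_0 = Z^4.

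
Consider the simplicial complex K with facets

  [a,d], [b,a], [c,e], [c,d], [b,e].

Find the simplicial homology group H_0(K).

K has 5 vertices, 5 edges.
rank ∂_0 = 0, rank ∂_1 = 4 ⇒ b_0 = 5 − 0 − 4 = 1; all invariant factors of ∂_1 are 1 so no torsion. So H_0 ≅ Z.

H_0 = Z.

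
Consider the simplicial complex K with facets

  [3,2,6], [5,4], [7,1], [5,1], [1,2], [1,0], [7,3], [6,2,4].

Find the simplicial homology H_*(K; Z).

H_0 = Z,  H_1 = Z^2,  H_2 = 0.

Fix the vertex order 0 < 1 < 2 < 3 < 4 < 5 < 6 < 7 and write every simplex with vertices in increasing order. Then dim K = 2 and the simplices of K are:

  0-simplices (8): [0], [1], [2], [3], [4], [5], [6], [7]
  1-simplices (11): [0,1], [1,2], [1,5], [1,7], [2,3], [2,4], [2,6], [3,6], [3,7], [4,5], [4,6]
  2-simplices (2): [2,3,6], [2,4,6]

Hence C_0 ≅ Z^8, C_1 ≅ Z^11, C_2 ≅ Z^2.

The boundary map ∂_1: C_1 → C_0 maps an edge to its endpoints' difference, ∂[p,q] = q − p.
The resulting 8×11 matrix has rank 7, and its Smith normal form has invariant factors (1,1,1,1,1,1,1).

Boundary ∂_2: C_2 → C_1 sends each 2-simplex [p,q,r] to [q,r] − [p,r] + [p,q]. For instance
  ∂[2,3,6] = [3,6] − [2,6] + [2,3],
  ∂[2,4,6] = [4,6] − [2,6] + [2,4].
The 11×2 boundary matrix has rank 2 and Smith normal form diag(1,1).

Now H_k = ker ∂_k / im ∂_{k+1}, so:

  H_0: rank C_0 − rank ∂_1 = 8 − 7 = 1, and the invariant factors of ∂_1 are all 1, so H_0 ≅ Z.
  H_1: rank ker ∂_1 − rank ∂_2 = (11 − 7) − 2 = 2, and the invariant factors of ∂_2 are all 1, so H_1 ≅ Z^2.
  H_2: rank ker ∂_2 − rank ∂_3 = (2 − 2) − 0 = 0, and there is no ∂_3, so H_2 ≅ 0.

As a check, the Euler characteristic is 8 − 11 + 2 = -1, which agrees with 1 − 2 + 0 = -1.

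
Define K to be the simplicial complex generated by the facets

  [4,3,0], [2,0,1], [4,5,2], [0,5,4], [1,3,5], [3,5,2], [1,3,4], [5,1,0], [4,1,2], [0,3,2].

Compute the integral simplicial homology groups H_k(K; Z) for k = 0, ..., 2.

H_0 = Z,  H_1 = Z/2Z,  H_2 = 0.

Take the total order 0 < 1 < 2 < 3 < 4 < 5 on the vertex set. Then K (dimension 2) consists of the simplices:

  0-simplices (6): [0], [1], [2], [3], [4], [5]
  1-simplices (15): [0,1], [0,2], [0,3], [0,4], [0,5], [1,2], [1,3], [1,4], [1,5], [2,3], [2,4], [2,5], [3,4], [3,5], [4,5]
  2-simplices (10): [0,1,2], [0,1,5], [0,2,3], [0,3,4], [0,4,5], [1,2,4], [1,3,4], [1,3,5], [2,3,5], [2,4,5]

giving chain groups C_0 ≅ Z^6, C_1 ≅ Z^15, C_2 ≅ Z^10.

Boundary ∂_1: C_1 → C_0 is given by ∂[p,q] = [q] − [p].
The 6×15 boundary matrix has rank 5 and Smith normal form diag(1,1,1,1,1).

∂_2: C_2 → C_1 maps a triangle to the signed sum of its edges. For instance
  ∂[0,1,5] = [1,5] − [0,5] + [0,1],
  ∂[0,4,5] = [4,5] − [0,5] + [0,4].
The resulting 15×10 matrix has rank 10, and its Smith normal form has invariant factors (1,1,1,1,1,1,1,1,1,2).

Reading off H_k = ker ∂_k / im ∂_{k+1}:

  H_0: rank C_0 − rank ∂_1 = 6 − 5 = 1, and the invariant factors of ∂_1 are all 1, so H_0 = Z.
  H_1: rank ker ∂_1 − rank ∂_2 = (15 − 5) − 10 = 0, and ∂_2 has invariant factor 2 > 1, so H_1 = Z/2Z.
  H_2: rank ker ∂_2 − rank ∂_3 = (10 − 10) − 0 = 0, and there is no ∂_3, so H_2 = 0.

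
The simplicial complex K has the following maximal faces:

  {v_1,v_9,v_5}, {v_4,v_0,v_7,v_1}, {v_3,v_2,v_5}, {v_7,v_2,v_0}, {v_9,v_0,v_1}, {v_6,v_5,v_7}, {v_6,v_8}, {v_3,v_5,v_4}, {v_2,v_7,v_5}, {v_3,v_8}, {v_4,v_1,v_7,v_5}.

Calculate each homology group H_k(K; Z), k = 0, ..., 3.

Fix the vertex order v_0 < v_1 < v_2 < v_3 < v_4 < v_5 < v_6 < v_7 < v_8 < v_9 and write every simplex with vertices in increasing order. Then dim K = 3 and the simplices of K are:

  0-simplices (10): [v_0], [v_1], [v_2], [v_3], [v_4], [v_5], [v_6], [v_7], [v_8], [v_9]
  1-simplices (22): (22 of them)
  2-simplices (14): (14 of them)
  3-simplices (2): [v_0,v_1,v_4,v_7], [v_1,v_4,v_5,v_7]

so the chain groups are C_0 ≅ Z^10, C_1 ≅ Z^22, C_2 ≅ Z^14, C_3 ≅ Z^2.

The boundary map ∂_1: C_1 → C_0 is given by ∂[p,q] = [q] − [p]. For instance
  ∂[v_1,v_5] = [v_5] − [v_1].
The resulting 10×22 matrix has rank 9, and its Smith normal form has invariant factors (1,1,1,1,1,1,1,1,1).

∂_2: C_2 → C_1 maps a triangle to the signed sum of its edges. For instance
  ∂[v_0,v_1,v_9] = [v_1,v_9] − [v_0,v_9] + [v_0,v_1],
  ∂[v_1,v_5,v_9] = [v_5,v_9] − [v_1,v_9] + [v_1,v_5].
This gives a 22×14 integer matrix of rank 12; reducing to Smith normal form yields diagonal entries (1,1,1,1,1,1,1,1,1,1,1,1).

The boundary map ∂_3: C_3 → C_2 sends each 3-simplex σ to the alternating sum Σ_i (−1)^i (σ with its i-th vertex removed). For instance
  ∂[v_1,v_4,v_5,v_7] = [v_4,v_5,v_7] − [v_1,v_5,v_7] + [v_1,v_4,v_7] − [v_1,v_4,v_5],
  ∂[v_0,v_1,v_4,v_7] = [v_1,v_4,v_7] − [v_0,v_4,v_7] + [v_0,v_1,v_7] − [v_0,v_1,v_4].
The resulting 14×2 matrix has rank 2, and its Smith normal form has invariant factors (1,1).

Computing H_k = (kernel of ∂_k) / (image of ∂_{k+1}):

  H_0: rank C_0 − rank ∂_1 = 10 − 9 = 1, and the invariant factors of ∂_1 are all 1, so H_0 ≅ Z.
  H_1: rank ker ∂_1 − rank ∂_2 = (22 − 9) − 12 = 1, and the invariant factors of ∂_2 are all 1, so H_1 ≅ Z.
  H_2: rank ker ∂_2 − rank ∂_3 = (14 − 12) − 2 = 0, and the invariant factors of ∂_3 are all 1, so H_2 ≅ 0.
  H_3: rank ker ∂_3 − rank ∂_4 = (2 − 2) − 0 = 0, and there is no ∂_4, so H_3 ≅ 0.

H_0 = Z,  H_1 = Z,  H_2 = 0,  H_3 = 0.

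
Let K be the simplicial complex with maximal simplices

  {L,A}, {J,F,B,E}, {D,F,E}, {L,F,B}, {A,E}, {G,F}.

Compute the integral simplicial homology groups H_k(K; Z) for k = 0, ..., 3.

H_0 = Z,  H_1 = Z,  H_2 = 0,  H_3 = 0.

K has 8 vertices, 13 edges, 6 triangles, 1 3-simplex.
rank ∂_0 = 0, rank ∂_1 = 7 ⇒ b_0 = 8 − 0 − 7 = 1; all invariant factors of ∂_1 are 1 so no torsion. So H_0 ≅ Z.
rank ∂_1 = 7, rank ∂_2 = 5 ⇒ b_1 = 13 − 7 − 5 = 1; all invariant factors of ∂_2 are 1 so no torsion. So H_1 ≅ Z.
rank ∂_2 = 5, rank ∂_3 = 1 ⇒ b_2 = 6 − 5 − 1 = 0; all invariant factors of ∂_3 are 1 so no torsion. So H_2 ≅ 0.
rank ∂_3 = 1, rank ∂_4 = 0 ⇒ b_3 = 1 − 1 − 0 = 0. So H_3 ≅ 0.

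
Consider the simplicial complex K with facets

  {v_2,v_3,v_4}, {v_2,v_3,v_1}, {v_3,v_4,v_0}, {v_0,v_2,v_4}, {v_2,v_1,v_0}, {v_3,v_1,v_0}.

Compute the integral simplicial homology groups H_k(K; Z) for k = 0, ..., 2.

Fix the vertex order v_0 < v_1 < v_2 < v_3 < v_4 and write every simplex with vertices in increasing order. Then dim K = 2 and the simplices of K are:

  0-simplices (5): [v_0], [v_1], [v_2], [v_3], [v_4]
  1-simplices (9): [v_0,v_1], [v_0,v_2], [v_0,v_3], [v_0,v_4], [v_1,v_2], [v_1,v_3], [v_2,v_3], [v_2,v_4], [v_3,v_4]
  2-simplices (6): [v_0,v_1,v_2], [v_0,v_1,v_3], [v_0,v_2,v_4], [v_0,v_3,v_4], [v_1,v_2,v_3], [v_2,v_3,v_4]

Hence C_0 ≅ Z^5, C_1 ≅ Z^9, C_2 ≅ Z^6.

Boundary ∂_1: C_1 → C_0 sends each edge [p,q] (with p < q) to q − p.
The 5×9 boundary matrix has rank 4 and Smith normal form diag(1,1,1,1).

The boundary map ∂_2: C_2 → C_1 sends each 2-simplex [p,q,r] to [q,r] − [p,r] + [p,q]. For instance
  ∂[v_2,v_3,v_4] = [v_3,v_4] − [v_2,v_4] + [v_2,v_3],
  ∂[v_0,v_2,v_4] = [v_2,v_4] − [v_0,v_4] + [v_0,v_2].
The resulting 9×6 matrix has rank 5, and its Smith normal form has invariant factors (1,1,1,1,1).

Reading off H_k = ker ∂_k / im ∂_{k+1}:

  H_0: rank C_0 − rank ∂_1 = 5 − 4 = 1, and the invariant factors of ∂_1 are all 1, so H_0 ≅ Z.
  H_1: rank ker ∂_1 − rank ∂_2 = (9 − 4) − 5 = 0, and the invariant factors of ∂_2 are all 1, so H_1 ≅ 0.
  H_2: rank ker ∂_2 − rank ∂_3 = (6 − 5) − 0 = 1, and there is no ∂_3, so H_2 ≅ Z.

(K is a triangulation of the 2-sphere S^2.)

H_0 ≅ Z,  H_1 = 0,  H_2 ≅ Z.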